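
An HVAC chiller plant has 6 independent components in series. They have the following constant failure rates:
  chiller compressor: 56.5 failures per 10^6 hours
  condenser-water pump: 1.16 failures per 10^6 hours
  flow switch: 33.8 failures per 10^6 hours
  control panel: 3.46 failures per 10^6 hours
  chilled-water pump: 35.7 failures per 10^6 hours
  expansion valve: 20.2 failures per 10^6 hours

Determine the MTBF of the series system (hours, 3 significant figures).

Series of exponential components: λ_sys = Σ λ_i
λ_sys = 0.0000565 + 0.00000116 + 0.0000338 + 0.00000346 + 0.0000357 + 0.0000202 = 1.5082e-04 /h
MTBF = 1 / λ_sys = 6630 h

6630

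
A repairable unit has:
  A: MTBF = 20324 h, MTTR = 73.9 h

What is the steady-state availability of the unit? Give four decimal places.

A(A) = MTBF/(MTBF+MTTR) = 20324/(20324+73.9) = 0.9964

0.9964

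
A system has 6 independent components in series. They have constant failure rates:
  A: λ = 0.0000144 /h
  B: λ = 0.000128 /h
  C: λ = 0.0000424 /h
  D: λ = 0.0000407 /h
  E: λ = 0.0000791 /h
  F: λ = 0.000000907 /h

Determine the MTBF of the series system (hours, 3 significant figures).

3270

Series of exponential components: λ_sys = Σ λ_i
λ_sys = 0.0000144 + 0.000128 + 0.0000424 + 0.0000407 + 0.0000791 + 0.000000907 = 3.0551e-04 /h
MTBF = 1 / λ_sys = 3270 h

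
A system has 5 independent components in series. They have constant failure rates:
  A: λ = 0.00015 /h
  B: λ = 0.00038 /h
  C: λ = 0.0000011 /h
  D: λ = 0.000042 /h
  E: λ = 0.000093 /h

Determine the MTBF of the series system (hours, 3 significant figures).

Series of exponential components: λ_sys = Σ λ_i
λ_sys = 0.00015 + 0.00038 + 0.0000011 + 0.000042 + 0.000093 = 6.6610e-04 /h
MTBF = 1 / λ_sys = 1500 h

1500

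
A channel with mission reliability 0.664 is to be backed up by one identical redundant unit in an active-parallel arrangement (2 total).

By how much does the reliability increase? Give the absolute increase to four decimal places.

R_before = 0.664
R_after = 1 − (1 − 0.664)^2 = 0.8871
ΔR = 0.8871 − 0.664 = 0.2231

0.2231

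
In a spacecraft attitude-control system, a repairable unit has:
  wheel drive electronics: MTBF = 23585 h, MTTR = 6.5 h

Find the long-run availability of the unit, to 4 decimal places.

0.9997

A(wheel drive electronics) = MTBF/(MTBF+MTTR) = 23585/(23585+6.5) = 0.9997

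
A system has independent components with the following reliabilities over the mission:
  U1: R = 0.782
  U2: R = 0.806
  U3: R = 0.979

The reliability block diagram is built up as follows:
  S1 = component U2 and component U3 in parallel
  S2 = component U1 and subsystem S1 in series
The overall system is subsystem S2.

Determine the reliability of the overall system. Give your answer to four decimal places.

Parallel (U2 and U3): 1 − (1 − 0.806000)(1 − 0.979000) = 0.995926
Series (U1 and [0.995926]): 0.782000 × 0.995926 = 0.7788

0.7788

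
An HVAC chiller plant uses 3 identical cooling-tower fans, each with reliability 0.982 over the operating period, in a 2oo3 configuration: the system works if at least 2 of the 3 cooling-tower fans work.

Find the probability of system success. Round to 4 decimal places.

0.9990

R = Σ_{i=2}^{3} C(3,i) p^i (1−p)^{3−i} with p = 0.982
C(3,2)·0.982^2·0.018^1 = 0.052073
C(3,3)·0.982^3·0.018^0 = 0.946966
Sum = 0.9990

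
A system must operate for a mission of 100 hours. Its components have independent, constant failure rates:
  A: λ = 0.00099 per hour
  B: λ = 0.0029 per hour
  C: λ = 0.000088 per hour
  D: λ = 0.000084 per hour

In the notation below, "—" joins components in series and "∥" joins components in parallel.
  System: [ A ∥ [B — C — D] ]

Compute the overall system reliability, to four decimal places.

R(A) = exp(−0.00099 × 100) = 0.905743
R(B) = exp(−0.0029 × 100) = 0.748264
R(C) = exp(−0.000088 × 100) = 0.991239
R(D) = exp(−0.000084 × 100) = 0.991635
Series (B, C, and D): 0.748264 × 0.991239 × 0.991635 = 0.735504
Parallel (A and [0.735504]): 1 − (1 − 0.905743)(1 − 0.735504) = 0.9751

0.9751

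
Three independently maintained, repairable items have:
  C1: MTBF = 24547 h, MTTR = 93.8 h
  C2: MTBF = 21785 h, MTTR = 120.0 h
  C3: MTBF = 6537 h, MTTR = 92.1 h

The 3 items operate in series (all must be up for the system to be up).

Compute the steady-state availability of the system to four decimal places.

A(C1) = MTBF/(MTBF+MTTR) = 24547/(24547+93.8) = 0.996193
A(C2) = MTBF/(MTBF+MTTR) = 21785/(21785+120.0) = 0.994522
A(C3) = MTBF/(MTBF+MTTR) = 6537/(6537+92.1) = 0.986107
Series availability: 0.996193 × 0.994522 × 0.986107 = 0.9770

0.9770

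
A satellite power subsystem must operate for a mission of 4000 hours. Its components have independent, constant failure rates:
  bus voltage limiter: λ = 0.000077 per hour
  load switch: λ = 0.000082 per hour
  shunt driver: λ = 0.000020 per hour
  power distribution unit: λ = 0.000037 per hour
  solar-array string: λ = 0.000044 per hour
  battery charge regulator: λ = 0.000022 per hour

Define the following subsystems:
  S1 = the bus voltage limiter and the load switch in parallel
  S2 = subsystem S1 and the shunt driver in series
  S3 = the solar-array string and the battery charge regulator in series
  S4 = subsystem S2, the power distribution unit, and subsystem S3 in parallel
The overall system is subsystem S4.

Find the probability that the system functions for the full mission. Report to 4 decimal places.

R(bus voltage limiter) = exp(−0.000077 × 4000) = 0.734915
R(load switch) = exp(−0.000082 × 4000) = 0.720363
R(shunt driver) = exp(−0.000020 × 4000) = 0.923116
R(power distribution unit) = exp(−0.000037 × 4000) = 0.862431
R(solar-array string) = exp(−0.000044 × 4000) = 0.838618
R(battery charge regulator) = exp(−0.000022 × 4000) = 0.915761
Parallel (bus voltage limiter and load switch): 1 − (1 − 0.734915)(1 − 0.720363) = 0.925872
Series ([0.925872] and shunt driver): 0.925872 × 0.923116 = 0.854687
Series (solar-array string and battery charge regulator): 0.838618 × 0.915761 = 0.767974
Parallel ([0.854687], power distribution unit, and [0.767974]): 1 − (1 − 0.854687)(1 − 0.862431)(1 − 0.767974) = 0.9954

0.9954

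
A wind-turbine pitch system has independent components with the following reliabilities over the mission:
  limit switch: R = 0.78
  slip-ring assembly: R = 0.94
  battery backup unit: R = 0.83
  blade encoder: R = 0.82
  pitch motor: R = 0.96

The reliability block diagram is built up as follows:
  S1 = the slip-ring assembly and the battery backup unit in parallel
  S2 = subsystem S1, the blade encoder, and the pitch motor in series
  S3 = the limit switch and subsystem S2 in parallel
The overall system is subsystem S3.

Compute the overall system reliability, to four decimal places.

0.9514

Parallel (slip-ring assembly and battery backup unit): 1 − (1 − 0.940000)(1 − 0.830000) = 0.989800
Series ([0.989800], blade encoder, and pitch motor): 0.989800 × 0.820000 × 0.960000 = 0.779171
Parallel (limit switch and [0.779171]): 1 − (1 − 0.780000)(1 − 0.779171) = 0.9514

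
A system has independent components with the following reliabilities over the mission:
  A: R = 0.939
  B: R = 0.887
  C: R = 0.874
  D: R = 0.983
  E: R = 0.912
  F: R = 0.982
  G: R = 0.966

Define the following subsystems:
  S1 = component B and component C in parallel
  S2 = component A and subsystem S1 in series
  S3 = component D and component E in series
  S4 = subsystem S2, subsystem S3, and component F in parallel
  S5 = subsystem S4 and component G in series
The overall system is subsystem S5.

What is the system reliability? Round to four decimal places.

Parallel (B and C): 1 − (1 − 0.887000)(1 − 0.874000) = 0.985762
Series (A and [0.985762]): 0.939000 × 0.985762 = 0.925631
Series (D and E): 0.983000 × 0.912000 = 0.896496
Parallel ([0.925631], [0.896496], and F): 1 − (1 − 0.925631)(1 − 0.896496)(1 − 0.982000) = 0.999861
Series ([0.999861] and G): 0.999861 × 0.966000 = 0.9659

0.9659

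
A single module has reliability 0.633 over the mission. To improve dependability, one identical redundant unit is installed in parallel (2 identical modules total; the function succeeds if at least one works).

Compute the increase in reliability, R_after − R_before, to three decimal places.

0.232

R_before = 0.633
R_after = 1 − (1 − 0.633)^2 = 0.865
ΔR = 0.865 − 0.633 = 0.232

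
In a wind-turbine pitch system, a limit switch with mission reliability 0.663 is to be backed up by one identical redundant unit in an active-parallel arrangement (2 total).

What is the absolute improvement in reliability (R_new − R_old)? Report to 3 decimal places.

0.223

R_before = 0.663
R_after = 1 − (1 − 0.663)^2 = 0.886
ΔR = 0.886 − 0.663 = 0.223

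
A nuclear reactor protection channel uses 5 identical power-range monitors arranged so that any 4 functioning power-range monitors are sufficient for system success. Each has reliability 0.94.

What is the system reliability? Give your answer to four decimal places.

R = Σ_{i=4}^{5} C(5,i) p^i (1−p)^{5−i} with p = 0.94
C(5,4)·0.94^4·0.06^1 = 0.234225
C(5,5)·0.94^5·0.06^0 = 0.733904
Sum = 0.9681

0.9681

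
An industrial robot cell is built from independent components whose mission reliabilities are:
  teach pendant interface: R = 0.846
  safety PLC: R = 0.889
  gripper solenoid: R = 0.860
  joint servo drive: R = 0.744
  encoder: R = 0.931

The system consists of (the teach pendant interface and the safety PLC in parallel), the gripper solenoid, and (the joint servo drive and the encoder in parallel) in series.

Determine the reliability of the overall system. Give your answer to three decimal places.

0.830

Parallel (teach pendant interface and safety PLC): 1 − (1 − 0.84600)(1 − 0.88900) = 0.98291
Parallel (joint servo drive and encoder): 1 − (1 − 0.74400)(1 − 0.93100) = 0.98234
Series ([0.98291], gripper solenoid, and [0.98234]): 0.98291 × 0.86000 × 0.98234 = 0.830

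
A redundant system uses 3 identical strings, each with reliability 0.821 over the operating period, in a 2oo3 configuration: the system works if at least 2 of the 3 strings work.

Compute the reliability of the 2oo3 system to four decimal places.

R = Σ_{i=2}^{3} C(3,i) p^i (1−p)^{3−i} with p = 0.821
C(3,2)·0.821^2·0.179^1 = 0.361960
C(3,3)·0.821^3·0.179^0 = 0.553388
Sum = 0.9153

0.9153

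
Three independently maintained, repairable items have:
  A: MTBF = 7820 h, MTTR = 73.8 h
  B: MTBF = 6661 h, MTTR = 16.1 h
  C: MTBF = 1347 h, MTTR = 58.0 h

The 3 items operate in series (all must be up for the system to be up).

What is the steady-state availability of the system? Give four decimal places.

A(A) = MTBF/(MTBF+MTTR) = 7820/(7820+73.8) = 0.990651
A(B) = MTBF/(MTBF+MTTR) = 6661/(6661+16.1) = 0.997589
A(C) = MTBF/(MTBF+MTTR) = 1347/(1347+58.0) = 0.958719
Series availability: 0.990651 × 0.997589 × 0.958719 = 0.9475

0.9475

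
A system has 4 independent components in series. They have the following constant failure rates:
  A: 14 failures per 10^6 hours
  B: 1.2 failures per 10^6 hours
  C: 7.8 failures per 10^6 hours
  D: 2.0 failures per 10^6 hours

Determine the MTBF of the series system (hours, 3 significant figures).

40000

Series of exponential components: λ_sys = Σ λ_i
λ_sys = 0.000014 + 0.0000012 + 0.0000078 + 0.0000020 = 2.5000e-05 /h
MTBF = 1 / λ_sys = 40000 h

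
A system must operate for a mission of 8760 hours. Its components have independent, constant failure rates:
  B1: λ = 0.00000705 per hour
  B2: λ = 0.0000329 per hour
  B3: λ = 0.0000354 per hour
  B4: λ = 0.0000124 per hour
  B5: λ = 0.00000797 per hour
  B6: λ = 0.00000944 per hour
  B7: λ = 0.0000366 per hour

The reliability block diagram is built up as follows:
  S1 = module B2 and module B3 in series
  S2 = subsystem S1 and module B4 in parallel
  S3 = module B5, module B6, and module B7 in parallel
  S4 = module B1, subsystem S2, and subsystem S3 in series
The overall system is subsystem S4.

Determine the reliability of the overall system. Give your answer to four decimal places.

R(B1) = exp(−0.00000705 × 8760) = 0.940110
R(B2) = exp(−0.0000329 × 8760) = 0.749609
R(B3) = exp(−0.0000354 × 8760) = 0.733371
R(B4) = exp(−0.0000124 × 8760) = 0.897068
R(B5) = exp(−0.00000797 × 8760) = 0.932564
R(B6) = exp(−0.00000944 × 8760) = 0.920632
R(B7) = exp(−0.0000366 × 8760) = 0.725702
Series (B2 and B3): 0.749609 × 0.733371 = 0.549742
Parallel ([0.549742] and B4): 1 − (1 − 0.549742)(1 − 0.897068) = 0.953654
Parallel (B5, B6, and B7): 1 − (1 − 0.932564)(1 − 0.920632)(1 − 0.725702) = 0.998532
Series (B1, [0.953654], and [0.998532]): 0.940110 × 0.953654 × 0.998532 = 0.8952

0.8952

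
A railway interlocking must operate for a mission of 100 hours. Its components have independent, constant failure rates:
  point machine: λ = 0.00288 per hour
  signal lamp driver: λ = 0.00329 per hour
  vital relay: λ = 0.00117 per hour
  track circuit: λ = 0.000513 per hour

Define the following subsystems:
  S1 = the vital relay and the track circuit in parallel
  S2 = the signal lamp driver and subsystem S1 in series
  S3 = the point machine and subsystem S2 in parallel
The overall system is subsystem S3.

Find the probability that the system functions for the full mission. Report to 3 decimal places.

R(point machine) = exp(−0.00288 × 100) = 0.74976
R(signal lamp driver) = exp(−0.00329 × 100) = 0.71964
R(vital relay) = exp(−0.00117 × 100) = 0.88959
R(track circuit) = exp(−0.000513 × 100) = 0.94999
Parallel (vital relay and track circuit): 1 − (1 − 0.88959)(1 − 0.94999) = 0.99448
Series (signal lamp driver and [0.99448]): 0.71964 × 0.99448 = 0.71567
Parallel (point machine and [0.71567]): 1 − (1 − 0.74976)(1 − 0.71567) = 0.929

0.929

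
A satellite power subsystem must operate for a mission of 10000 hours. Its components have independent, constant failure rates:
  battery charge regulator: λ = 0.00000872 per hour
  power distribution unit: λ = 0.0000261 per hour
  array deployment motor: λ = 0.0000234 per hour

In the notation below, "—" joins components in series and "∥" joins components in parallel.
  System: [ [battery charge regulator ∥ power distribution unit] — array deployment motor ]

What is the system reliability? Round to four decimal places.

R(battery charge regulator) = exp(−0.00000872 × 10000) = 0.916494
R(power distribution unit) = exp(−0.0000261 × 10000) = 0.770281
R(array deployment motor) = exp(−0.0000234 × 10000) = 0.791362
Parallel (battery charge regulator and power distribution unit): 1 − (1 − 0.916494)(1 − 0.770281) = 0.980817
Series ([0.980817] and array deployment motor): 0.980817 × 0.791362 = 0.7762

0.7762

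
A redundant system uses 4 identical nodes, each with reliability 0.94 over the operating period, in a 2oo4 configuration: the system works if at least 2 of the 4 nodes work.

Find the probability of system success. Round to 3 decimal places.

R = Σ_{i=2}^{4} C(4,i) p^i (1−p)^{4−i} with p = 0.94
C(4,2)·0.94^2·0.06^2 = 0.01909
C(4,3)·0.94^3·0.06^1 = 0.19934
C(4,4)·0.94^4·0.06^0 = 0.78075
Sum = 0.999

0.999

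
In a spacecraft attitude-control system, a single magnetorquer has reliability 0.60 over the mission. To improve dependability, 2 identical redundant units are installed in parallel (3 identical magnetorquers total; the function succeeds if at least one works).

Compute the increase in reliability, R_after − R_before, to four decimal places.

0.3360

R_before = 0.60
R_after = 1 − (1 − 0.60)^3 = 0.9360
ΔR = 0.9360 − 0.60 = 0.3360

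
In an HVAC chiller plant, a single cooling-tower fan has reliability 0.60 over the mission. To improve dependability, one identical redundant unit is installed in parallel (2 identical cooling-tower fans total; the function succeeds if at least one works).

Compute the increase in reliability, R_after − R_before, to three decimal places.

R_before = 0.60
R_after = 1 − (1 − 0.60)^2 = 0.840
ΔR = 0.840 − 0.60 = 0.240

0.240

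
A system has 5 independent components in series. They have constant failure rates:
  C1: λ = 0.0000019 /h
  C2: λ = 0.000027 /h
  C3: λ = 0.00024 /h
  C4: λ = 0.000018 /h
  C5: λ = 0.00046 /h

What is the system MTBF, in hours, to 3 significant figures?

1340

Series of exponential components: λ_sys = Σ λ_i
λ_sys = 0.0000019 + 0.000027 + 0.00024 + 0.000018 + 0.00046 = 7.4690e-04 /h
MTBF = 1 / λ_sys = 1340 h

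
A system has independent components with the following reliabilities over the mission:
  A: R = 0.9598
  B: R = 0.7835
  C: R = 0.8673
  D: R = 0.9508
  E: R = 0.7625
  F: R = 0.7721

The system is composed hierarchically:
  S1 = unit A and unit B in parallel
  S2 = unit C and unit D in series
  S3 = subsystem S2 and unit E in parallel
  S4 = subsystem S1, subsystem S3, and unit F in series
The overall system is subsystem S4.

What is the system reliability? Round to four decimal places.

0.7335

Parallel (A and B): 1 − (1 − 0.959800)(1 − 0.783500) = 0.991297
Series (C and D): 0.867300 × 0.950800 = 0.824629
Parallel ([0.824629] and E): 1 − (1 − 0.824629)(1 − 0.762500) = 0.958349
Series ([0.991297], [0.958349], and F): 0.991297 × 0.958349 × 0.772100 = 0.7335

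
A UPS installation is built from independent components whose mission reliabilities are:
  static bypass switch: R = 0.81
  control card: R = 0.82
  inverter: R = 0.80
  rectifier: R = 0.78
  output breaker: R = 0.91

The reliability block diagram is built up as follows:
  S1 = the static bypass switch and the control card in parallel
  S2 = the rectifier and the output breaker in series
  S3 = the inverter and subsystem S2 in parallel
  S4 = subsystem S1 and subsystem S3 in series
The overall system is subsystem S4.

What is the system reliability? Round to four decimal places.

Parallel (static bypass switch and control card): 1 − (1 − 0.810000)(1 − 0.820000) = 0.965800
Series (rectifier and output breaker): 0.780000 × 0.910000 = 0.709800
Parallel (inverter and [0.709800]): 1 − (1 − 0.800000)(1 − 0.709800) = 0.941960
Series ([0.965800] and [0.941960]): 0.965800 × 0.941960 = 0.9097

0.9097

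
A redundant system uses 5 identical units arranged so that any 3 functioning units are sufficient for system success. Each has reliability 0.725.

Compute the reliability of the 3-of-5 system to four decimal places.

R = Σ_{i=3}^{5} C(5,i) p^i (1−p)^{5−i} with p = 0.725
C(5,3)·0.725^3·0.275^2 = 0.288190
C(5,4)·0.725^4·0.275^1 = 0.379887
C(5,5)·0.725^5·0.275^0 = 0.200304
Sum = 0.8684

0.8684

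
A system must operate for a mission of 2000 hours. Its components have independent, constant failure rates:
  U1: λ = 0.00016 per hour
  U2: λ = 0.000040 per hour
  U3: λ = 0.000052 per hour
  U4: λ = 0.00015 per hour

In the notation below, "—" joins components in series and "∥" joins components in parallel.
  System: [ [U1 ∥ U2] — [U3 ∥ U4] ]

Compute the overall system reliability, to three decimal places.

0.954

R(U1) = exp(−0.00016 × 2000) = 0.72615
R(U2) = exp(−0.000040 × 2000) = 0.92312
R(U3) = exp(−0.000052 × 2000) = 0.90123
R(U4) = exp(−0.00015 × 2000) = 0.74082
Parallel (U1 and U2): 1 − (1 − 0.72615)(1 − 0.92312) = 0.97895
Parallel (U3 and U4): 1 − (1 − 0.90123)(1 − 0.74082) = 0.97440
Series ([0.97895] and [0.97440]): 0.97895 × 0.97440 = 0.954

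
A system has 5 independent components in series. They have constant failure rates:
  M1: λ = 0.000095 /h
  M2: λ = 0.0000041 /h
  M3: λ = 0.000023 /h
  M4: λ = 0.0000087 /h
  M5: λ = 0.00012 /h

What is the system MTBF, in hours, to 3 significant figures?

3990

Series of exponential components: λ_sys = Σ λ_i
λ_sys = 0.000095 + 0.0000041 + 0.000023 + 0.0000087 + 0.00012 = 2.5080e-04 /h
MTBF = 1 / λ_sys = 3990 h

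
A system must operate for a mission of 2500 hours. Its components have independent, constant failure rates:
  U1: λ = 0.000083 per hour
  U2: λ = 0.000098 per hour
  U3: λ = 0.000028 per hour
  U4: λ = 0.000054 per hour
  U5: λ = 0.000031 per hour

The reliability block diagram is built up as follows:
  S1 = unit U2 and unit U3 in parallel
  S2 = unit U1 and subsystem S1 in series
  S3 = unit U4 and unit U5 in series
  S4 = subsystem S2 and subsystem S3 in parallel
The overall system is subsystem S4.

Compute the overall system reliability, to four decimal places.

0.9618

R(U1) = exp(−0.000083 × 2500) = 0.812613
R(U2) = exp(−0.000098 × 2500) = 0.782705
R(U3) = exp(−0.000028 × 2500) = 0.932394
R(U4) = exp(−0.000054 × 2500) = 0.873716
R(U5) = exp(−0.000031 × 2500) = 0.925427
Parallel (U2 and U3): 1 − (1 − 0.782705)(1 − 0.932394) = 0.985310
Series (U1 and [0.985310]): 0.812613 × 0.985310 = 0.800676
Series (U4 and U5): 0.873716 × 0.925427 = 0.808560
Parallel ([0.800676] and [0.808560]): 1 − (1 − 0.800676)(1 − 0.808560) = 0.9618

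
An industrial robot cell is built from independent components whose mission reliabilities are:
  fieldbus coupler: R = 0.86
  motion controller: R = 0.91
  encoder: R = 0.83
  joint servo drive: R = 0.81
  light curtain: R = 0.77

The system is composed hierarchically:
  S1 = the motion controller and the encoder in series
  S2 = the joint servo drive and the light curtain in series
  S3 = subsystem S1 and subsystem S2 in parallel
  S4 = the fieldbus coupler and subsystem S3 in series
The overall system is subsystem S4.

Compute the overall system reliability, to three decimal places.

0.781

Series (motion controller and encoder): 0.91000 × 0.83000 = 0.75530
Series (joint servo drive and light curtain): 0.81000 × 0.77000 = 0.62370
Parallel ([0.75530] and [0.62370]): 1 − (1 − 0.75530)(1 − 0.62370) = 0.90792
Series (fieldbus coupler and [0.90792]): 0.86000 × 0.90792 = 0.781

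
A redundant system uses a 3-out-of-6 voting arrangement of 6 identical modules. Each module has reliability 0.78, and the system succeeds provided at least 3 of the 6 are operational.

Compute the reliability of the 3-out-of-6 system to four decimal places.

R = Σ_{i=3}^{6} C(6,i) p^i (1−p)^{6−i} with p = 0.78
C(6,3)·0.78^3·0.22^3 = 0.101061
C(6,4)·0.78^4·0.22^2 = 0.268729
C(6,5)·0.78^5·0.22^1 = 0.381107
C(6,6)·0.78^6·0.22^0 = 0.225200
Sum = 0.9761

0.9761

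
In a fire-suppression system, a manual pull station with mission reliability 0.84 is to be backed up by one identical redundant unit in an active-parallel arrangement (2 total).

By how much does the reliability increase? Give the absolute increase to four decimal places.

0.1344

R_before = 0.84
R_after = 1 − (1 − 0.84)^2 = 0.9744
ΔR = 0.9744 − 0.84 = 0.1344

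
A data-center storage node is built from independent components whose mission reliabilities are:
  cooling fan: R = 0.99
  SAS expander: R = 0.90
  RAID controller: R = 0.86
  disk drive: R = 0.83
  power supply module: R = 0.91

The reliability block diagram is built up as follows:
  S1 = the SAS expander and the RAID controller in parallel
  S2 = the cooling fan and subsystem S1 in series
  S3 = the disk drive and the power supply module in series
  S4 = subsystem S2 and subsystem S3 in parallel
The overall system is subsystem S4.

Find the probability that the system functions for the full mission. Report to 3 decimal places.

0.994

Parallel (SAS expander and RAID controller): 1 − (1 − 0.90000)(1 − 0.86000) = 0.98600
Series (cooling fan and [0.98600]): 0.99000 × 0.98600 = 0.97614
Series (disk drive and power supply module): 0.83000 × 0.91000 = 0.75530
Parallel ([0.97614] and [0.75530]): 1 − (1 − 0.97614)(1 − 0.75530) = 0.994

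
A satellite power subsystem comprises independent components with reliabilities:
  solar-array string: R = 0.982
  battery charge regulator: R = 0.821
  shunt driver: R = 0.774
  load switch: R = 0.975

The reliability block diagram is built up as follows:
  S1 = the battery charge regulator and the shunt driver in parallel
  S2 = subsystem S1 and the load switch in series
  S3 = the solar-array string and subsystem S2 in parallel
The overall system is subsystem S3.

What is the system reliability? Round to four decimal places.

0.9988

Parallel (battery charge regulator and shunt driver): 1 − (1 − 0.821000)(1 − 0.774000) = 0.959546
Series ([0.959546] and load switch): 0.959546 × 0.975000 = 0.935557
Parallel (solar-array string and [0.935557]): 1 − (1 − 0.982000)(1 − 0.935557) = 0.9988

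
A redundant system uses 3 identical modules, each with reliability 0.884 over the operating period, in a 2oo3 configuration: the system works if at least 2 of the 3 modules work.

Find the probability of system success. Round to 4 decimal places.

0.9628

R = Σ_{i=2}^{3} C(3,i) p^i (1−p)^{3−i} with p = 0.884
C(3,2)·0.884^2·0.116^1 = 0.271947
C(3,3)·0.884^3·0.116^0 = 0.690807
Sum = 0.9628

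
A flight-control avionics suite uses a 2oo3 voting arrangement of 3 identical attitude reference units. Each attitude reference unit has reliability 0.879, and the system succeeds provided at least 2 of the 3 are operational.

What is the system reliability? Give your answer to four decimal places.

0.9596

R = Σ_{i=2}^{3} C(3,i) p^i (1−p)^{3−i} with p = 0.879
C(3,2)·0.879^2·0.121^1 = 0.280469
C(3,3)·0.879^3·0.121^0 = 0.679151
Sum = 0.9596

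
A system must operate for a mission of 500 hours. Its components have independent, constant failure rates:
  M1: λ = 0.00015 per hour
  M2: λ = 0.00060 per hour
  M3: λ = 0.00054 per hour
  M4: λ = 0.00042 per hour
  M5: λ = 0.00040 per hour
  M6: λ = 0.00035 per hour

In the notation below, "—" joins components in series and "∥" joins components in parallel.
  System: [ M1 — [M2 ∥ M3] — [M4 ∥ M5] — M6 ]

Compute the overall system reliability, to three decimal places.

R(M1) = exp(−0.00015 × 500) = 0.92774
R(M2) = exp(−0.00060 × 500) = 0.74082
R(M3) = exp(−0.00054 × 500) = 0.76338
R(M4) = exp(−0.00042 × 500) = 0.81058
R(M5) = exp(−0.00040 × 500) = 0.81873
R(M6) = exp(−0.00035 × 500) = 0.83946
Parallel (M2 and M3): 1 − (1 − 0.74082)(1 − 0.76338) = 0.93867
Parallel (M4 and M5): 1 − (1 − 0.81058)(1 − 0.81873) = 0.96566
Series (M1, [0.93867], [0.96566], and M6): 0.92774 × 0.93867 × 0.96566 × 0.83946 = 0.706

0.706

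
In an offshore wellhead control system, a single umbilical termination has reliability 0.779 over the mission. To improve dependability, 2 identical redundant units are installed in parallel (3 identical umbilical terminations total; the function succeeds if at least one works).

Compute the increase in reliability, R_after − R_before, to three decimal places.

0.210

R_before = 0.779
R_after = 1 − (1 − 0.779)^3 = 0.989
ΔR = 0.989 − 0.779 = 0.210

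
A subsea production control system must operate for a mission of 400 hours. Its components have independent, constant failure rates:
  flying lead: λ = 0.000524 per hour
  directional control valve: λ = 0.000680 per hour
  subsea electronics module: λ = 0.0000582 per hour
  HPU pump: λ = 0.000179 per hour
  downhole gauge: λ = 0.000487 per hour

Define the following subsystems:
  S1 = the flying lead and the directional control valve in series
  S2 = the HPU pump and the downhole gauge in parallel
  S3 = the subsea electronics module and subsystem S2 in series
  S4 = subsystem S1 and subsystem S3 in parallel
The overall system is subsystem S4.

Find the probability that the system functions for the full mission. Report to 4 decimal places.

0.9866

R(flying lead) = exp(−0.000524 × 400) = 0.810909
R(directional control valve) = exp(−0.000680 × 400) = 0.761854
R(subsea electronics module) = exp(−0.0000582 × 400) = 0.976989
R(HPU pump) = exp(−0.000179 × 400) = 0.930903
R(downhole gauge) = exp(−0.000487 × 400) = 0.822999
Series (flying lead and directional control valve): 0.810909 × 0.761854 = 0.617794
Parallel (HPU pump and downhole gauge): 1 − (1 − 0.930903)(1 − 0.822999) = 0.987770
Series (subsea electronics module and [0.987770]): 0.976989 × 0.987770 = 0.965040
Parallel ([0.617794] and [0.965040]): 1 − (1 − 0.617794)(1 − 0.965040) = 0.9866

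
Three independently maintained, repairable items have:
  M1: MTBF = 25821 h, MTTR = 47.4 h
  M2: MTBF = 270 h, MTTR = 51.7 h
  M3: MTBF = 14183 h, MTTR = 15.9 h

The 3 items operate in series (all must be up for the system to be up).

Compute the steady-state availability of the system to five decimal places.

0.83682

A(M1) = MTBF/(MTBF+MTTR) = 25821/(25821+47.4) = 0.998168
A(M2) = MTBF/(MTBF+MTTR) = 270/(270+51.7) = 0.839291
A(M3) = MTBF/(MTBF+MTTR) = 14183/(14183+15.9) = 0.998880
Series availability: 0.998168 × 0.839291 × 0.998880 = 0.83682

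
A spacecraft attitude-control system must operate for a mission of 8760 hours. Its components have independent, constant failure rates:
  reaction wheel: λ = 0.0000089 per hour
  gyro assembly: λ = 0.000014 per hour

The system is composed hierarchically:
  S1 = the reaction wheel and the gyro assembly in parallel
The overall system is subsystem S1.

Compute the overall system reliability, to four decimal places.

0.9913

R(reaction wheel) = exp(−0.0000089 × 8760) = 0.924998
R(gyro assembly) = exp(−0.000014 × 8760) = 0.884582
Parallel (reaction wheel and gyro assembly): 1 − (1 − 0.924998)(1 − 0.884582) = 0.9913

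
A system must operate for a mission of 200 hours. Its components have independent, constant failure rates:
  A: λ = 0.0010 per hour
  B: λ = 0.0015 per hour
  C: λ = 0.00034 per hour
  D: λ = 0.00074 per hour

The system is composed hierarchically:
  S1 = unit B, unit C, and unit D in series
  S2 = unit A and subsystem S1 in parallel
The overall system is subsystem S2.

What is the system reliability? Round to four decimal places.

R(A) = exp(−0.0010 × 200) = 0.818731
R(B) = exp(−0.0015 × 200) = 0.740818
R(C) = exp(−0.00034 × 200) = 0.934260
R(D) = exp(−0.00074 × 200) = 0.862431
Series (B, C, and D): 0.740818 × 0.934260 × 0.862431 = 0.596903
Parallel (A and [0.596903]): 1 − (1 − 0.818731)(1 − 0.596903) = 0.9269

0.9269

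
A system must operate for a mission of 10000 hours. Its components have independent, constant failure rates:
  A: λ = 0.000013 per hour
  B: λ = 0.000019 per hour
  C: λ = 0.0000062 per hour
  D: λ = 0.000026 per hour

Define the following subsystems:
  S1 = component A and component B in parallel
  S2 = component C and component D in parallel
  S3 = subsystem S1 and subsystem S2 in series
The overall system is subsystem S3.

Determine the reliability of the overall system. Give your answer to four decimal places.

0.9654

R(A) = exp(−0.000013 × 10000) = 0.878095
R(B) = exp(−0.000019 × 10000) = 0.826959
R(C) = exp(−0.0000062 × 10000) = 0.939883
R(D) = exp(−0.000026 × 10000) = 0.771052
Parallel (A and B): 1 − (1 − 0.878095)(1 − 0.826959) = 0.978905
Parallel (C and D): 1 − (1 − 0.939883)(1 − 0.771052) = 0.986236
Series ([0.978905] and [0.986236]): 0.978905 × 0.986236 = 0.9654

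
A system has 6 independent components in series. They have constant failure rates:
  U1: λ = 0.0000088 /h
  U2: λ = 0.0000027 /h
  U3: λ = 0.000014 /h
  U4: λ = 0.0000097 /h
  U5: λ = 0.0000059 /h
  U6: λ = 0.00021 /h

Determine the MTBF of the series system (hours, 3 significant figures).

Series of exponential components: λ_sys = Σ λ_i
λ_sys = 0.0000088 + 0.0000027 + 0.000014 + 0.0000097 + 0.0000059 + 0.00021 = 2.5110e-04 /h
MTBF = 1 / λ_sys = 3980 h

3980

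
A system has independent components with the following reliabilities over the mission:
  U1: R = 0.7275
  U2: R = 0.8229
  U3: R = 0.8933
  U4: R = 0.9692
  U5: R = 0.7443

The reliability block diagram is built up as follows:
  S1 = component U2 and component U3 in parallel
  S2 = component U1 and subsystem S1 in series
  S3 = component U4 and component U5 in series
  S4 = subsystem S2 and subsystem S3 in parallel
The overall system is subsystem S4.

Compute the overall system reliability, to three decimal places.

0.920

Parallel (U2 and U3): 1 − (1 − 0.82290)(1 − 0.89330) = 0.98110
Series (U1 and [0.98110]): 0.72750 × 0.98110 = 0.71375
Series (U4 and U5): 0.96920 × 0.74430 = 0.72138
Parallel ([0.71375] and [0.72138]): 1 − (1 − 0.71375)(1 − 0.72138) = 0.920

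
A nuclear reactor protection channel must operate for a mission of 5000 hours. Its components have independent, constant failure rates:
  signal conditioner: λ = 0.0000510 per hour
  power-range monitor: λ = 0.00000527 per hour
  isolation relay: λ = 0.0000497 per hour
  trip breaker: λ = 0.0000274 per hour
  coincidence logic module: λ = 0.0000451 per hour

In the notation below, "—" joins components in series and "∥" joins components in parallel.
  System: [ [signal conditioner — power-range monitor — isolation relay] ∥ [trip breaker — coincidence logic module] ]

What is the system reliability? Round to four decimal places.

R(signal conditioner) = exp(−0.0000510 × 5000) = 0.774916
R(power-range monitor) = exp(−0.00000527 × 5000) = 0.973994
R(isolation relay) = exp(−0.0000497 × 5000) = 0.779970
R(trip breaker) = exp(−0.0000274 × 5000) = 0.871970
R(coincidence logic module) = exp(−0.0000451 × 5000) = 0.798117
Series (signal conditioner, power-range monitor, and isolation relay): 0.774916 × 0.973994 × 0.779970 = 0.588693
Series (trip breaker and coincidence logic module): 0.871970 × 0.798117 = 0.695934
Parallel ([0.588693] and [0.695934]): 1 − (1 − 0.588693)(1 − 0.695934) = 0.8749

0.8749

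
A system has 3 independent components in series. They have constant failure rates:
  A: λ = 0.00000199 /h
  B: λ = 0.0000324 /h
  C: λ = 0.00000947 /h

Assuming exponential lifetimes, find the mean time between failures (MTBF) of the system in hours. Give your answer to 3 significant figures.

22800

Series of exponential components: λ_sys = Σ λ_i
λ_sys = 0.00000199 + 0.0000324 + 0.00000947 = 4.3860e-05 /h
MTBF = 1 / λ_sys = 22800 h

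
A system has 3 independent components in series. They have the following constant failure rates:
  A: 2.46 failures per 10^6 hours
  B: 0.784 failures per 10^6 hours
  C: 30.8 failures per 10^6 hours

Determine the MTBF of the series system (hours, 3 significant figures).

29400

Series of exponential components: λ_sys = Σ λ_i
λ_sys = 0.00000246 + 0.000000784 + 0.0000308 = 3.4044e-05 /h
MTBF = 1 / λ_sys = 29400 h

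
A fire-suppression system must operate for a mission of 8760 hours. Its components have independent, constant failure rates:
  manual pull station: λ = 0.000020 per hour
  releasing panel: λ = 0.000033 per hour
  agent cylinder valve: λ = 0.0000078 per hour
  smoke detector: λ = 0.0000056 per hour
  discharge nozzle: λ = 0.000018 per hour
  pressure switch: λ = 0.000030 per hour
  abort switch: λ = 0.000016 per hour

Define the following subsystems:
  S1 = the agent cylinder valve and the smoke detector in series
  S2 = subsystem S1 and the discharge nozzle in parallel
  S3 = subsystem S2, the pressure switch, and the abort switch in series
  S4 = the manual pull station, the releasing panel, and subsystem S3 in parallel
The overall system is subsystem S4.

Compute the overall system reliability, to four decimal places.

0.9862

R(manual pull station) = exp(−0.000020 × 8760) = 0.839289
R(releasing panel) = exp(−0.000033 × 8760) = 0.748952
R(agent cylinder valve) = exp(−0.0000078 × 8760) = 0.933954
R(smoke detector) = exp(−0.0000056 × 8760) = 0.952128
R(discharge nozzle) = exp(−0.000018 × 8760) = 0.854123
R(pressure switch) = exp(−0.000030 × 8760) = 0.768896
R(abort switch) = exp(−0.000016 × 8760) = 0.869219
Series (agent cylinder valve and smoke detector): 0.933954 × 0.952128 = 0.889244
Parallel ([0.889244] and discharge nozzle): 1 − (1 − 0.889244)(1 − 0.854123) = 0.983843
Series ([0.983843], pressure switch, and abort switch): 0.983843 × 0.768896 × 0.869219 = 0.657541
Parallel (manual pull station, releasing panel, and [0.657541]): 1 − (1 − 0.839289)(1 − 0.748952)(1 − 0.657541) = 0.9862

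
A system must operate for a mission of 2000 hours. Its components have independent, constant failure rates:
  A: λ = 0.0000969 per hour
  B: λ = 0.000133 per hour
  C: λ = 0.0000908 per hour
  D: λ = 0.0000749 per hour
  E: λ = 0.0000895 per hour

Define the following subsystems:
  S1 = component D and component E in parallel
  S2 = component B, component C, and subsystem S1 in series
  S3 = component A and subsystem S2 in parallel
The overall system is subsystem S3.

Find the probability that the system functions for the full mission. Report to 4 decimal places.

R(A) = exp(−0.0000969 × 2000) = 0.823823
R(B) = exp(−0.000133 × 2000) = 0.766439
R(C) = exp(−0.0000908 × 2000) = 0.833935
R(D) = exp(−0.0000749 × 2000) = 0.860880
R(E) = exp(−0.0000895 × 2000) = 0.836106
Parallel (D and E): 1 − (1 − 0.860880)(1 − 0.836106) = 0.977199
Series (B, C, and [0.977199]): 0.766439 × 0.833935 × 0.977199 = 0.624587
Parallel (A and [0.624587]): 1 − (1 − 0.823823)(1 − 0.624587) = 0.9339

0.9339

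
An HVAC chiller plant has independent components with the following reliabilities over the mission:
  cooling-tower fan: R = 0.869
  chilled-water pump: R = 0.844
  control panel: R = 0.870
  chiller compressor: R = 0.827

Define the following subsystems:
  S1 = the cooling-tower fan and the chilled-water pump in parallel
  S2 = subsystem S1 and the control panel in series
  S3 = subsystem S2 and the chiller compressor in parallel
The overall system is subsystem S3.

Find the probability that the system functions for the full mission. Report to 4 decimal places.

Parallel (cooling-tower fan and chilled-water pump): 1 − (1 − 0.869000)(1 − 0.844000) = 0.979564
Series ([0.979564] and control panel): 0.979564 × 0.870000 = 0.852221
Parallel ([0.852221] and chiller compressor): 1 − (1 − 0.852221)(1 − 0.827000) = 0.9744

0.9744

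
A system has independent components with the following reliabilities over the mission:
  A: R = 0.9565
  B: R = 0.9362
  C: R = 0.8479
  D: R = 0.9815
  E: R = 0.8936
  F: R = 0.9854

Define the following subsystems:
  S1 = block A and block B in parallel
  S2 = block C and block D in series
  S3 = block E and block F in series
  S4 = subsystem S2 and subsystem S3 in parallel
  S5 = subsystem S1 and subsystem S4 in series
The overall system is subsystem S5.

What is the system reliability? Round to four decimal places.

Parallel (A and B): 1 − (1 − 0.956500)(1 − 0.936200) = 0.997225
Series (C and D): 0.847900 × 0.981500 = 0.832214
Series (E and F): 0.893600 × 0.985400 = 0.880553
Parallel ([0.832214] and [0.880553]): 1 − (1 − 0.832214)(1 − 0.880553) = 0.979958
Series ([0.997225] and [0.979958]): 0.997225 × 0.979958 = 0.9772

0.9772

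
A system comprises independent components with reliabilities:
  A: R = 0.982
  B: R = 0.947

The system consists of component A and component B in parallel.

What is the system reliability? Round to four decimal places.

0.9990

Parallel (A and B): 1 − (1 − 0.982000)(1 − 0.947000) = 0.9990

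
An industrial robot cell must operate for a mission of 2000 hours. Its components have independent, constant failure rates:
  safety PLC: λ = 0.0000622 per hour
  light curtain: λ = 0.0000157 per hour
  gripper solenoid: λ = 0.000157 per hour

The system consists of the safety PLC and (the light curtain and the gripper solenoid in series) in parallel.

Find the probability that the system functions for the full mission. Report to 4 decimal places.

0.9658

R(safety PLC) = exp(−0.0000622 × 2000) = 0.883027
R(light curtain) = exp(−0.0000157 × 2000) = 0.969088
R(gripper solenoid) = exp(−0.000157 × 2000) = 0.730519
Series (light curtain and gripper solenoid): 0.969088 × 0.730519 = 0.707937
Parallel (safety PLC and [0.707937]): 1 − (1 − 0.883027)(1 − 0.707937) = 0.9658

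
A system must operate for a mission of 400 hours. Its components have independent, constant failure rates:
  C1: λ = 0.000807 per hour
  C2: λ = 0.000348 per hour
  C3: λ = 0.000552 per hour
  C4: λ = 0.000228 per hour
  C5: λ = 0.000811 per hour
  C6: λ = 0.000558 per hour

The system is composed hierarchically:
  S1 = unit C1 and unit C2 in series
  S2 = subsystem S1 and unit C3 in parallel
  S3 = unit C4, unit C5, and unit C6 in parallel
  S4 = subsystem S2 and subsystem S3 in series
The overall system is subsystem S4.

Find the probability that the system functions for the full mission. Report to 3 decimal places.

0.922

R(C1) = exp(−0.000807 × 400) = 0.72412
R(C2) = exp(−0.000348 × 400) = 0.87005
R(C3) = exp(−0.000552 × 400) = 0.80188
R(C4) = exp(−0.000228 × 400) = 0.91284
R(C5) = exp(−0.000811 × 400) = 0.72296
R(C6) = exp(−0.000558 × 400) = 0.79995
Series (C1 and C2): 0.72412 × 0.87005 = 0.63002
Parallel ([0.63002] and C3): 1 − (1 − 0.63002)(1 − 0.80188) = 0.92670
Parallel (C4, C5, and C6): 1 − (1 − 0.91284)(1 − 0.72296)(1 − 0.79995) = 0.99517
Series ([0.92670] and [0.99517]): 0.92670 × 0.99517 = 0.922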